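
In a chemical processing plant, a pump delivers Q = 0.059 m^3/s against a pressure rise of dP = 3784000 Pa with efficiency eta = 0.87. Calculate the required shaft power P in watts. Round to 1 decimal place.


P = Q * dP / eta
P = 0.059 * 3784000 / 0.87
P = 223256.0 / 0.87
P = 256616.1 W


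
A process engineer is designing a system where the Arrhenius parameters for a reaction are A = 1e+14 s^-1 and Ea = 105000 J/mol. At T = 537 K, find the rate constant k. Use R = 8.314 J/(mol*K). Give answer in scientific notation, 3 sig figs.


k = A * exp(-Ea/(R*T))
k = 1e+14 * exp(-105000 / (8.314 * 537))
k = 1e+14 * exp(-23.518249)
k = 6.11e+03


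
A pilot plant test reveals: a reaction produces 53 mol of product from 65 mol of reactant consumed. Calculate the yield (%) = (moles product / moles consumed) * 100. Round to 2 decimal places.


Yield = (moles product / moles consumed) * 100%
Yield = (53 / 65) * 100
Yield = 0.8154 * 100
Yield = 81.54%


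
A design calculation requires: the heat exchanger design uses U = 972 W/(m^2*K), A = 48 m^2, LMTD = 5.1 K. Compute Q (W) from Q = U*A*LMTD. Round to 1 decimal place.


Q = U * A * LMTD
Q = 972 * 48 * 5.1
Q = 237945.6 W


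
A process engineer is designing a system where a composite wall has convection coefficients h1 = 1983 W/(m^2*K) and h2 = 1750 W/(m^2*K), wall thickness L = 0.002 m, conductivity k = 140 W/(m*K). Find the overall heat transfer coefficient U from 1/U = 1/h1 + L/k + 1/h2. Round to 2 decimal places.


1/U = 1/h1 + L/k + 1/h2
1/U = 1/1983 + 0.002/140 + 1/1750
1/U = 0.0005042864 + 1.42857e-05 + 0.0005714286
1/U = 0.0010900007
U = 917.43 W/(m^2*K)


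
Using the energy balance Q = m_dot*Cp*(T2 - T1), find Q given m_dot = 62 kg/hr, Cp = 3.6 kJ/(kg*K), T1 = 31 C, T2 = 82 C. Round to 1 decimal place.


Q = m_dot * Cp * (T2 - T1)
Q = 62 * 3.6 * (82 - 31)
Q = 62 * 3.6 * 51
Q = 11383.2 kJ/hr


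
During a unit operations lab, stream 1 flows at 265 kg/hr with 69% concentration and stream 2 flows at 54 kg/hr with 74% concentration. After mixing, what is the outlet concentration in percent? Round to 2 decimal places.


Mass balance on solute: F1*x1 + F2*x2 = F3*x3
F3 = F1 + F2 = 265 + 54 = 319 kg/hr
x3 = (F1*x1 + F2*x2)/F3
x3 = (265*0.69 + 54*0.74) / 319
x3 = 69.85%


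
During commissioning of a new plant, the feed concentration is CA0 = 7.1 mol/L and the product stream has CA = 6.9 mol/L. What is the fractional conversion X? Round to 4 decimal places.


X = (CA0 - CA) / CA0
X = (7.1 - 6.9) / 7.1
X = 0.2 / 7.1
X = 0.0282


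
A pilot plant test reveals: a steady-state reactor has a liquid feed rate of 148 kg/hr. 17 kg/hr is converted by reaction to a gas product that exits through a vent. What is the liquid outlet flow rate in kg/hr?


Steady-state mass balance on the main outlet: F_out = F_in - F_removed
F_out = 148 - 17
F_out = 131 kg/hr


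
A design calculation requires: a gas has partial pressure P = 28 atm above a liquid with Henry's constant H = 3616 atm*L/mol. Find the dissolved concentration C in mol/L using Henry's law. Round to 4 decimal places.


C = P / H
C = 28 / 3616
C = 0.0077 mol/L


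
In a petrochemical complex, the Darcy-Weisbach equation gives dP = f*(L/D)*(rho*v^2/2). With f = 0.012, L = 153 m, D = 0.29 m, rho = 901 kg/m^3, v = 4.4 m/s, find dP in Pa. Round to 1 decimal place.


dP = f * (L/D) * (rho*v^2/2)
dP = 0.012 * (153/0.29) * (901*4.4^2/2)
L/D = 527.5862069
rho*v^2/2 = 901*19.36/2 = 8721.68
dP = 0.012 * 527.5862069 * 8721.68
dP = 55217.3 Pa


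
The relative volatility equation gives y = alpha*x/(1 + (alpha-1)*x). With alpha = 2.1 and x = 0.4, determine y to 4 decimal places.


y = alpha*x / (1 + (alpha-1)*x)
y = 2.1*0.4 / (1 + (2.1-1)*0.4)
y = 0.84 / (1 + 0.44)
y = 0.84 / 1.44
y = 0.5833


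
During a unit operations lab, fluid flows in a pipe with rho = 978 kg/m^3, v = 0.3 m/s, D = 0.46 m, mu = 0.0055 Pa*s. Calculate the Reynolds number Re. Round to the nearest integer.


Re = rho * v * D / mu
Re = 978 * 0.3 * 0.46 / 0.0055
Re = 134.964 / 0.0055
Re = 24539


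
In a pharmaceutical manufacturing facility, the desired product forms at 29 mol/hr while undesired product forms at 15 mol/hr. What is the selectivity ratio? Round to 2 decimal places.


S = desired product rate / undesired product rate
S = 29 / 15
S = 1.93


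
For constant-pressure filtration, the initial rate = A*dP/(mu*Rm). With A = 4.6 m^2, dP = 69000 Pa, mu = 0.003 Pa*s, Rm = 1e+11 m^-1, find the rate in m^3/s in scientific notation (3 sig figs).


rate = A * dP / (mu * Rm)
rate = 4.6 * 69000 / (0.003 * 1e+11)
rate = 317400.0 / 3.000e+08
rate = 1.06e-03 m^3/s


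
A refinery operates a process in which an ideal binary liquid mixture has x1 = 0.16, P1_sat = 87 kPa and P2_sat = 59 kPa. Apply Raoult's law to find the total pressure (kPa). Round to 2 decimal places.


P = x1*P1_sat + x2*P2_sat
x2 = 1 - x1 = 1 - 0.16 = 0.84
P = 0.16*87 + 0.84*59
P = 13.92 + 49.56
P = 63.48 kPa


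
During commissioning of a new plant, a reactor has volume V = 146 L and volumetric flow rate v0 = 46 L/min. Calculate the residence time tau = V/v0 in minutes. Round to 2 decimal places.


tau = V / v0
tau = 146 / 46
tau = 3.17 min


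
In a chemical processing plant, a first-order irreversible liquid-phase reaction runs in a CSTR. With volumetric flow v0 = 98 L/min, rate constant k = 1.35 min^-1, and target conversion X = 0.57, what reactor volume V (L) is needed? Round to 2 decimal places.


V = v0 * X / (k * (1 - X))
V = 98 * 0.57 / (1.35 * (1 - 0.57))
V = 55.86 / (1.35 * 0.43)
V = 55.86 / 0.5805
V = 96.23 L


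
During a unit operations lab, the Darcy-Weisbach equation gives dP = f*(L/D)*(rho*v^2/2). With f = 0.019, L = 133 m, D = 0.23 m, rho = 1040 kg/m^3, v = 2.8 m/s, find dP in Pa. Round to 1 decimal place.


dP = f * (L/D) * (rho*v^2/2)
dP = 0.019 * (133/0.23) * (1040*2.8^2/2)
L/D = 578.26086957
rho*v^2/2 = 1040*7.84/2 = 4076.8
dP = 0.019 * 578.26086957 * 4076.8
dP = 44791.6 Pa


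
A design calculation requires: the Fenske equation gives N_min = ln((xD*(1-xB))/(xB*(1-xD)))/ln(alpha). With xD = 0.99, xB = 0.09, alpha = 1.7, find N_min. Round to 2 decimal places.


N_min = ln((xD*(1-xB))/(xB*(1-xD))) / ln(alpha)
Numerator inside ln: 0.9009 / 0.0009 = 1001.0
ln(1001.0) = 6.908755
ln(alpha) = ln(1.7) = 0.530628
N_min = 6.908755 / 0.530628 = 13.02


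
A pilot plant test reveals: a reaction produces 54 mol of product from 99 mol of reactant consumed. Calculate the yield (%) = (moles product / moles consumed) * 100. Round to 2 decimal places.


Yield = (moles product / moles consumed) * 100%
Yield = (54 / 99) * 100
Yield = 0.5455 * 100
Yield = 54.55%


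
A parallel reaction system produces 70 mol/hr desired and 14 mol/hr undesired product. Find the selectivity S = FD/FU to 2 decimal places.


S = desired product rate / undesired product rate
S = 70 / 14
S = 5.00


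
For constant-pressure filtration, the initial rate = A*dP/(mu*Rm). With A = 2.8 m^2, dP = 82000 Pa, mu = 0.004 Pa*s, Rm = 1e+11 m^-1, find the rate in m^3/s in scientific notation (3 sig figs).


rate = A * dP / (mu * Rm)
rate = 2.8 * 82000 / (0.004 * 1e+11)
rate = 229600.0 / 4.000e+08
rate = 5.74e-04 m^3/s


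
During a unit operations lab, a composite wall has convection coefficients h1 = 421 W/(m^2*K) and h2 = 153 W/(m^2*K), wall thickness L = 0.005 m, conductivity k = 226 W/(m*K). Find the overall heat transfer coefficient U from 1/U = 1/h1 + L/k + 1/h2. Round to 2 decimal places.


1/U = 1/h1 + L/k + 1/h2
1/U = 1/421 + 0.005/226 + 1/153
1/U = 0.0023752969 + 2.21239e-05 + 0.0065359477
1/U = 0.0089333685
U = 111.94 W/(m^2*K)


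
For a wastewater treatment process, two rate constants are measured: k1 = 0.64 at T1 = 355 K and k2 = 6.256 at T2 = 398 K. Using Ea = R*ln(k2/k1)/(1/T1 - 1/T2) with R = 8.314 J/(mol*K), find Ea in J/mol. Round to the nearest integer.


Ea = R * ln(k2/k1) / (1/T1 - 1/T2)
ln(k2/k1) = ln(6.256/0.64) = 2.2798281
1/T1 - 1/T2 = 1/355 - 1/398 = 0.000304338594
Ea = 8.314 * 2.2798281 / 0.000304338594
Ea = 62281 J/mol


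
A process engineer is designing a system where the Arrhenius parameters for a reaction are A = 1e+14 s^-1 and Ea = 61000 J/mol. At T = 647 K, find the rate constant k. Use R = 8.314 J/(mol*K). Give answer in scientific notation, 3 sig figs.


k = A * exp(-Ea/(R*T))
k = 1e+14 * exp(-61000 / (8.314 * 647))
k = 1e+14 * exp(-11.340065)
k = 1.19e+09


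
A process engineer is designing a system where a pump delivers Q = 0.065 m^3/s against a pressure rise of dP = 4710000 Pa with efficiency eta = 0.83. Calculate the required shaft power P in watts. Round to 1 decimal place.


P = Q * dP / eta
P = 0.065 * 4710000 / 0.83
P = 306150.0 / 0.83
P = 368855.4 W


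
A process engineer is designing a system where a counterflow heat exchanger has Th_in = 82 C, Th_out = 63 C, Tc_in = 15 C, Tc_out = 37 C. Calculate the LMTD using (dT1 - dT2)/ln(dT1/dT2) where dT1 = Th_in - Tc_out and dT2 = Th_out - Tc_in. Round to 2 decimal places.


dT1 = Th_in - Tc_out = 82 - 37 = 45
dT2 = Th_out - Tc_in = 63 - 15 = 48
LMTD = (dT1 - dT2) / ln(dT1/dT2)
LMTD = (45 - 48) / ln(45/48)
LMTD = 46.48 K


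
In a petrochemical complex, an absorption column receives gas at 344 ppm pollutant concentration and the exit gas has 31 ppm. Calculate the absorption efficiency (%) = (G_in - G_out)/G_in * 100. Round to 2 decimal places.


Efficiency = (G_in - G_out) / G_in * 100%
Efficiency = (344 - 31) / 344 * 100
Efficiency = 313 / 344 * 100
Efficiency = 90.99%


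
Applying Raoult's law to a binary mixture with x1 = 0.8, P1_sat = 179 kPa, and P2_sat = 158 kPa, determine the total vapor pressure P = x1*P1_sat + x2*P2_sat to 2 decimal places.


P = x1*P1_sat + x2*P2_sat
x2 = 1 - x1 = 1 - 0.8 = 0.2
P = 0.8*179 + 0.2*158
P = 143.2 + 31.6
P = 174.80 kPa


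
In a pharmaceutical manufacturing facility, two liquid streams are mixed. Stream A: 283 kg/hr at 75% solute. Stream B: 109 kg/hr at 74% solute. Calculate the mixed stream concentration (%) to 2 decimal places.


Mass balance on solute: F1*x1 + F2*x2 = F3*x3
F3 = F1 + F2 = 283 + 109 = 392 kg/hr
x3 = (F1*x1 + F2*x2)/F3
x3 = (283*0.75 + 109*0.74) / 392
x3 = 74.72%


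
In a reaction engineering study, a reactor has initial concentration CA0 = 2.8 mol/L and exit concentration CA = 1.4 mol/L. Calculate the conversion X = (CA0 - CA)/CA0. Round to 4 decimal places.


X = (CA0 - CA) / CA0
X = (2.8 - 1.4) / 2.8
X = 1.4 / 2.8
X = 0.5000


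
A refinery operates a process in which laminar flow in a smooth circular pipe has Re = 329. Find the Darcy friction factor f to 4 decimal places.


f = 64 / Re
f = 64 / 329
f = 0.1945


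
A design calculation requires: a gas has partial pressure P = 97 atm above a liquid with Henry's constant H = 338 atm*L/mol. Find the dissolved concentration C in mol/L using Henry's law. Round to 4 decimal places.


C = P / H
C = 97 / 338
C = 0.2870 mol/L


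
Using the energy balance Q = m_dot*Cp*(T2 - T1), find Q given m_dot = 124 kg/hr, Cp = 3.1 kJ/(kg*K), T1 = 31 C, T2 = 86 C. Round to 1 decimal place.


Q = m_dot * Cp * (T2 - T1)
Q = 124 * 3.1 * (86 - 31)
Q = 124 * 3.1 * 55
Q = 21142.0 kJ/hr


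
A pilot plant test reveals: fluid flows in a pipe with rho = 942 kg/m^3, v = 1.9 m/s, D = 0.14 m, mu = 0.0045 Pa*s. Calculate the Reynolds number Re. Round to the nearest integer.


Re = rho * v * D / mu
Re = 942 * 1.9 * 0.14 / 0.0045
Re = 250.572 / 0.0045
Re = 55683


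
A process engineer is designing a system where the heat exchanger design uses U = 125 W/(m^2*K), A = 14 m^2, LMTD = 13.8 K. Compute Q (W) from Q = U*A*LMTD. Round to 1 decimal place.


Q = U * A * LMTD
Q = 125 * 14 * 13.8
Q = 24150.0 W


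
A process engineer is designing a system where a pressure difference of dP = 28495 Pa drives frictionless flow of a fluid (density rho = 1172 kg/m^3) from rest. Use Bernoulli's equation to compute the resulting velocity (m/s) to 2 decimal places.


v = sqrt(2*dP/rho)
v = sqrt(2*28495/1172)
v = sqrt(48.62628)
v = 6.97 m/s


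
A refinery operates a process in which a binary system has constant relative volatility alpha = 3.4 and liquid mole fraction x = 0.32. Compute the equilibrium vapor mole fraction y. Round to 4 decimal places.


y = alpha*x / (1 + (alpha-1)*x)
y = 3.4*0.32 / (1 + (3.4-1)*0.32)
y = 1.088 / (1 + 0.768)
y = 1.088 / 1.768
y = 0.6154


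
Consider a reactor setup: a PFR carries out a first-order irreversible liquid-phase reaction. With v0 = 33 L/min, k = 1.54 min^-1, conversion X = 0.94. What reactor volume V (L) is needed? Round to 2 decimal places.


V = (v0/k) * ln(1/(1-X))
V = (33/1.54) * ln(1/(1-0.94))
V = 21.428571 * ln(16.666667)
V = 21.428571 * 2.813411
V = 60.29 L


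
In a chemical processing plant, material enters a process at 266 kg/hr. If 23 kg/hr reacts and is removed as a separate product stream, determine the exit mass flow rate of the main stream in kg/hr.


Steady-state mass balance on the main outlet: F_out = F_in - F_removed
F_out = 266 - 23
F_out = 243 kg/hr


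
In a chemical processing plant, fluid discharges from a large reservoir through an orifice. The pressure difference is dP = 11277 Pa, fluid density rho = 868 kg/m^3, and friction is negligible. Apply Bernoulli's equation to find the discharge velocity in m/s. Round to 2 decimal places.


v = sqrt(2*dP/rho)
v = sqrt(2*11277/868)
v = sqrt(25.983871)
v = 5.10 m/s


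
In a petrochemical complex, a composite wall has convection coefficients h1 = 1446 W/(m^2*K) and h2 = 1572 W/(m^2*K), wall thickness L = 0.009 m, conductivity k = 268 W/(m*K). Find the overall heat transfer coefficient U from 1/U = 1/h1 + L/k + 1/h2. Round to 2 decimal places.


1/U = 1/h1 + L/k + 1/h2
1/U = 1/1446 + 0.009/268 + 1/1572
1/U = 0.0006915629 + 3.35821e-05 + 0.0006361323
1/U = 0.0013612773
U = 734.60 W/(m^2*K)


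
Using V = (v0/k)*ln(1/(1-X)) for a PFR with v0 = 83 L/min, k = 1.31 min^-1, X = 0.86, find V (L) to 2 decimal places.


V = (v0/k) * ln(1/(1-X))
V = (83/1.31) * ln(1/(1-0.86))
V = 63.358779 * ln(7.142857)
V = 63.358779 * 1.966113
V = 124.57 L


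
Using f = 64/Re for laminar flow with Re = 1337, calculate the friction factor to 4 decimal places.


f = 64 / Re
f = 64 / 1337
f = 0.0479


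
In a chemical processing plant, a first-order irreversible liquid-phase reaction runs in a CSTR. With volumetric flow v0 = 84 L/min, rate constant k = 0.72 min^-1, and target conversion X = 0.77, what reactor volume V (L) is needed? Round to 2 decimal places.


V = v0 * X / (k * (1 - X))
V = 84 * 0.77 / (0.72 * (1 - 0.77))
V = 64.68 / (0.72 * 0.23)
V = 64.68 / 0.1656
V = 390.58 L


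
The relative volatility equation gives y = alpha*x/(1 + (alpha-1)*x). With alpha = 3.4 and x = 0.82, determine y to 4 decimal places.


y = alpha*x / (1 + (alpha-1)*x)
y = 3.4*0.82 / (1 + (3.4-1)*0.82)
y = 2.788 / (1 + 1.968)
y = 2.788 / 2.968
y = 0.9394


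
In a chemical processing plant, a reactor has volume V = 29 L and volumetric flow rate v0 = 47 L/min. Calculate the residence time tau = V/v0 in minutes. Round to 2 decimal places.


tau = V / v0
tau = 29 / 47
tau = 0.62 min


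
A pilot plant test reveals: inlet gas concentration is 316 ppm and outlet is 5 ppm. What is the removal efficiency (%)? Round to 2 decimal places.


Efficiency = (G_in - G_out) / G_in * 100%
Efficiency = (316 - 5) / 316 * 100
Efficiency = 311 / 316 * 100
Efficiency = 98.42%


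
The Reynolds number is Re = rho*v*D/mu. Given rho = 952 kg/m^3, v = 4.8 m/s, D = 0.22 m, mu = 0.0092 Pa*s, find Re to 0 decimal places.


Re = rho * v * D / mu
Re = 952 * 4.8 * 0.22 / 0.0092
Re = 1005.312 / 0.0092
Re = 109273


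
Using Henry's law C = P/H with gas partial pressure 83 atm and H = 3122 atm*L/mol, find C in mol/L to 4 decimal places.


C = P / H
C = 83 / 3122
C = 0.0266 mol/L


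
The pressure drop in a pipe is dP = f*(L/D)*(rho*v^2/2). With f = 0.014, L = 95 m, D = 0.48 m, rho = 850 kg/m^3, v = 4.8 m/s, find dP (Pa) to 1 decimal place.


dP = f * (L/D) * (rho*v^2/2)
dP = 0.014 * (95/0.48) * (850*4.8^2/2)
L/D = 197.91666667
rho*v^2/2 = 850*23.04/2 = 9792.0
dP = 0.014 * 197.91666667 * 9792.0
dP = 27132.0 Pa


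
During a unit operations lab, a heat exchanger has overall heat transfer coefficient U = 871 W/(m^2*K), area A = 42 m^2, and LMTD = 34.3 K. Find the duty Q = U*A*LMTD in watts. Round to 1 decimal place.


Q = U * A * LMTD
Q = 871 * 42 * 34.3
Q = 1254762.6 W


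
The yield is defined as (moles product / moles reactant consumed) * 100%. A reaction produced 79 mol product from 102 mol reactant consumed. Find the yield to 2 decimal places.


Yield = (moles product / moles consumed) * 100%
Yield = (79 / 102) * 100
Yield = 0.7745 * 100
Yield = 77.45%


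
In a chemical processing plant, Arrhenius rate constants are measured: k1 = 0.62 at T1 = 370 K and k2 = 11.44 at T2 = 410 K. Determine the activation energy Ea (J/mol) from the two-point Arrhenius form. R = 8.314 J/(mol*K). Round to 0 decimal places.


Ea = R * ln(k2/k1) / (1/T1 - 1/T2)
ln(k2/k1) = ln(11.44/0.62) = 2.9151518
1/T1 - 1/T2 = 1/370 - 1/410 = 0.000263678312
Ea = 8.314 * 2.9151518 / 0.000263678312
Ea = 91917 J/mol


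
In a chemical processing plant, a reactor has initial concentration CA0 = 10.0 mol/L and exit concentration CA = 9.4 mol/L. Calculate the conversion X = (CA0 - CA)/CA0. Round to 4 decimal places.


X = (CA0 - CA) / CA0
X = (10.0 - 9.4) / 10.0
X = 0.6 / 10.0
X = 0.0600


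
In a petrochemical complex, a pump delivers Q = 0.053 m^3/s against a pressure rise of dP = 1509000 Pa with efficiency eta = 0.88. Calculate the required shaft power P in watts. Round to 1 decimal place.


P = Q * dP / eta
P = 0.053 * 1509000 / 0.88
P = 79977.0 / 0.88
P = 90883.0 W


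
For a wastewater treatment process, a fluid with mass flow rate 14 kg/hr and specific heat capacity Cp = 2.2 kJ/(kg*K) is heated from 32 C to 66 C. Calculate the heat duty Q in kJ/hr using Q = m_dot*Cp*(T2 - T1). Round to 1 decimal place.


Q = m_dot * Cp * (T2 - T1)
Q = 14 * 2.2 * (66 - 32)
Q = 14 * 2.2 * 34
Q = 1047.2 kJ/hr


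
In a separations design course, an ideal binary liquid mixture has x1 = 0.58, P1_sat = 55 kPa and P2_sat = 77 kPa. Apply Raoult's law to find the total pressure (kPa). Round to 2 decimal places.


P = x1*P1_sat + x2*P2_sat
x2 = 1 - x1 = 1 - 0.58 = 0.42
P = 0.58*55 + 0.42*77
P = 31.9 + 32.34
P = 64.24 kPa


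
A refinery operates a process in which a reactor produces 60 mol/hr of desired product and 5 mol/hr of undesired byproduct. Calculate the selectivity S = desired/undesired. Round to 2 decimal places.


S = desired product rate / undesired product rate
S = 60 / 5
S = 12.00


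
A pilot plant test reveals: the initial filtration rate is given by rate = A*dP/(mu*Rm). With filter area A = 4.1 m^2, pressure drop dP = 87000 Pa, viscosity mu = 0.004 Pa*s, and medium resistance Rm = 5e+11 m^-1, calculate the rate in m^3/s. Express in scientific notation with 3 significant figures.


rate = A * dP / (mu * Rm)
rate = 4.1 * 87000 / (0.004 * 5e+11)
rate = 356700.0 / 2.000e+09
rate = 1.78e-04 m^3/s


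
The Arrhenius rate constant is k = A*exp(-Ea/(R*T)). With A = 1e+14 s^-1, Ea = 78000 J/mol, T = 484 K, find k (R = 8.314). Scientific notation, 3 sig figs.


k = A * exp(-Ea/(R*T))
k = 1e+14 * exp(-78000 / (8.314 * 484))
k = 1e+14 * exp(-19.383813)
k = 3.82e+05


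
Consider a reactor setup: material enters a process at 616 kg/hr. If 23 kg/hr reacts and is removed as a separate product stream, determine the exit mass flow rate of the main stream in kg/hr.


Steady-state mass balance on the main outlet: F_out = F_in - F_removed
F_out = 616 - 23
F_out = 593 kg/hr


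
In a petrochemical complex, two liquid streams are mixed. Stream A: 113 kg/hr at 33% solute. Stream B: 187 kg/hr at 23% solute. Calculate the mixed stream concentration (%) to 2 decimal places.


Mass balance on solute: F1*x1 + F2*x2 = F3*x3
F3 = F1 + F2 = 113 + 187 = 300 kg/hr
x3 = (F1*x1 + F2*x2)/F3
x3 = (113*0.33 + 187*0.23) / 300
x3 = 26.77%


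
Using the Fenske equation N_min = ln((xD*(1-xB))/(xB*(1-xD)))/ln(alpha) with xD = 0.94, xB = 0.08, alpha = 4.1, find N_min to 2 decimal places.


N_min = ln((xD*(1-xB))/(xB*(1-xD))) / ln(alpha)
Numerator inside ln: 0.8648 / 0.0048 = 180.166667
ln(180.166667) = 5.193882
ln(alpha) = ln(4.1) = 1.410987
N_min = 5.193882 / 1.410987 = 3.68


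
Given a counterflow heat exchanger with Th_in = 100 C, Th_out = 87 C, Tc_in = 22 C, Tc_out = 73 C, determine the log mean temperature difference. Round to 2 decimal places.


dT1 = Th_in - Tc_out = 100 - 73 = 27
dT2 = Th_out - Tc_in = 87 - 22 = 65
LMTD = (dT1 - dT2) / ln(dT1/dT2)
LMTD = (27 - 65) / ln(27/65)
LMTD = 43.25 K


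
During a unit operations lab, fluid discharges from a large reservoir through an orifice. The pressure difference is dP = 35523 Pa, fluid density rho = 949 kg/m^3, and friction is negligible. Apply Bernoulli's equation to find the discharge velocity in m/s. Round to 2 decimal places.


v = sqrt(2*dP/rho)
v = sqrt(2*35523/949)
v = sqrt(74.864067)
v = 8.65 m/s


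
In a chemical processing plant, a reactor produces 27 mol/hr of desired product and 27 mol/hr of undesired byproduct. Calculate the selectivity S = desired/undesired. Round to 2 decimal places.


S = desired product rate / undesired product rate
S = 27 / 27
S = 1.00


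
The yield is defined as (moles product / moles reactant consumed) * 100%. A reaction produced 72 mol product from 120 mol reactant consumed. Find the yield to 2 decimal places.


Yield = (moles product / moles consumed) * 100%
Yield = (72 / 120) * 100
Yield = 0.6 * 100
Yield = 60.00%


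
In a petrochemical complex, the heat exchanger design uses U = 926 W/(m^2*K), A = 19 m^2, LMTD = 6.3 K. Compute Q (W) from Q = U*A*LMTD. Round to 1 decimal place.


Q = U * A * LMTD
Q = 926 * 19 * 6.3
Q = 110842.2 W


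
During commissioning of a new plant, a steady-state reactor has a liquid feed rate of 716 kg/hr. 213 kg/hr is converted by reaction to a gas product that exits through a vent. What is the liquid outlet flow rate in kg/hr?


Steady-state mass balance on the main outlet: F_out = F_in - F_removed
F_out = 716 - 213
F_out = 503 kg/hr


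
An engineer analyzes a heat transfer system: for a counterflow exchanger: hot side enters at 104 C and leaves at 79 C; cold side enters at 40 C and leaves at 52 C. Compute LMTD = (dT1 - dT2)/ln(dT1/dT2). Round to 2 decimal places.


dT1 = Th_in - Tc_out = 104 - 52 = 52
dT2 = Th_out - Tc_in = 79 - 40 = 39
LMTD = (dT1 - dT2) / ln(dT1/dT2)
LMTD = (52 - 39) / ln(52/39)
LMTD = 45.19 K


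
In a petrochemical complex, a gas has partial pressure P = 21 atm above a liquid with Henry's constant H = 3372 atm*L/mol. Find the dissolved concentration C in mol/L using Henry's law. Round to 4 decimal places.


C = P / H
C = 21 / 3372
C = 0.0062 mol/L


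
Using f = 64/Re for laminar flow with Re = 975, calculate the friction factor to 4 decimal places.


f = 64 / Re
f = 64 / 975
f = 0.0656


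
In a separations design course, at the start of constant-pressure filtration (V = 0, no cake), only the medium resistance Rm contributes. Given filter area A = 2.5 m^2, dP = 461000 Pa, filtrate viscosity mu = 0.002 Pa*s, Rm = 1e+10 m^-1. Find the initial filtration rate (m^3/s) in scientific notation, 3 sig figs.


rate = A * dP / (mu * Rm)
rate = 2.5 * 461000 / (0.002 * 1e+10)
rate = 1152500.0 / 2.000e+07
rate = 5.76e-02 m^3/s


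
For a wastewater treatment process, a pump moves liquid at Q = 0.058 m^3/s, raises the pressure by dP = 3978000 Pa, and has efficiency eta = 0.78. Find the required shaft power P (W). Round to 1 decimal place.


P = Q * dP / eta
P = 0.058 * 3978000 / 0.78
P = 230724.0 / 0.78
P = 295800.0 W


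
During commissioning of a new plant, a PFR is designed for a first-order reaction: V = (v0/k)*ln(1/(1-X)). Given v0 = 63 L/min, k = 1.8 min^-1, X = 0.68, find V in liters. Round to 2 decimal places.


V = (v0/k) * ln(1/(1-X))
V = (63/1.8) * ln(1/(1-0.68))
V = 35.0 * ln(3.125)
V = 35.0 * 1.139434
V = 39.88 L


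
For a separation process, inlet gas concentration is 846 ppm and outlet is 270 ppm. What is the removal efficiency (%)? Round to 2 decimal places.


Efficiency = (G_in - G_out) / G_in * 100%
Efficiency = (846 - 270) / 846 * 100
Efficiency = 576 / 846 * 100
Efficiency = 68.09%


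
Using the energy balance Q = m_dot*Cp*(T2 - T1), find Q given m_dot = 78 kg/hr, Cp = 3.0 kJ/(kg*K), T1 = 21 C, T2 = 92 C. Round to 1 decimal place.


Q = m_dot * Cp * (T2 - T1)
Q = 78 * 3.0 * (92 - 21)
Q = 78 * 3.0 * 71
Q = 16614.0 kJ/hr


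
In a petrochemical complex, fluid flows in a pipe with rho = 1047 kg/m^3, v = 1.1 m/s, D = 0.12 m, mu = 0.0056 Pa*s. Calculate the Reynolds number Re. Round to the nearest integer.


Re = rho * v * D / mu
Re = 1047 * 1.1 * 0.12 / 0.0056
Re = 138.204 / 0.0056
Re = 24679


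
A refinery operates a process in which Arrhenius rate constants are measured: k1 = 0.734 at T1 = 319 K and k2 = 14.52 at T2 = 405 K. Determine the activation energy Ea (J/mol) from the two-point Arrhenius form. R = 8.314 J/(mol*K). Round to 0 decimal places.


Ea = R * ln(k2/k1) / (1/T1 - 1/T2)
ln(k2/k1) = ln(14.52/0.734) = 2.9847733
1/T1 - 1/T2 = 1/319 - 1/405 = 0.000665660436
Ea = 8.314 * 2.9847733 / 0.000665660436
Ea = 37279 J/mol


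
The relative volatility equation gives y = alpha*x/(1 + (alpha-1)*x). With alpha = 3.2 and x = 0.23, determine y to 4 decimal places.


y = alpha*x / (1 + (alpha-1)*x)
y = 3.2*0.23 / (1 + (3.2-1)*0.23)
y = 0.736 / (1 + 0.506)
y = 0.736 / 1.506
y = 0.4887


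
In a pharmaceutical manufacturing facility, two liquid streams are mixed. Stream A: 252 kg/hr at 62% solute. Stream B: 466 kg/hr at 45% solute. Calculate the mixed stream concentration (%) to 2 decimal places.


Mass balance on solute: F1*x1 + F2*x2 = F3*x3
F3 = F1 + F2 = 252 + 466 = 718 kg/hr
x3 = (F1*x1 + F2*x2)/F3
x3 = (252*0.62 + 466*0.45) / 718
x3 = 50.97%


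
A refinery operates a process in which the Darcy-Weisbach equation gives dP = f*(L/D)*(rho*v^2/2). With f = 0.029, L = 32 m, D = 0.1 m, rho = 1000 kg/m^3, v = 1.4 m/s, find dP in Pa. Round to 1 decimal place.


dP = f * (L/D) * (rho*v^2/2)
dP = 0.029 * (32/0.1) * (1000*1.4^2/2)
L/D = 320.0
rho*v^2/2 = 1000*1.96/2 = 980.0
dP = 0.029 * 320.0 * 980.0
dP = 9094.4 Pa


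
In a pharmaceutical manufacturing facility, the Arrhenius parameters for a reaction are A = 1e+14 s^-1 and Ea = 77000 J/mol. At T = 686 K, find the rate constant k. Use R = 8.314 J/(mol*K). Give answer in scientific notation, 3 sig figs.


k = A * exp(-Ea/(R*T))
k = 1e+14 * exp(-77000 / (8.314 * 686))
k = 1e+14 * exp(-13.500709)
k = 1.37e+08


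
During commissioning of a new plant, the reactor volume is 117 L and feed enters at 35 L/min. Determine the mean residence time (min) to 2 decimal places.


tau = V / v0
tau = 117 / 35
tau = 3.34 min


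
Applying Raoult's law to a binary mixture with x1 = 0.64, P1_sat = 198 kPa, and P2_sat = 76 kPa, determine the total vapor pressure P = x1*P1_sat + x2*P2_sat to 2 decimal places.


P = x1*P1_sat + x2*P2_sat
x2 = 1 - x1 = 1 - 0.64 = 0.36
P = 0.64*198 + 0.36*76
P = 126.72 + 27.36
P = 154.08 kPa


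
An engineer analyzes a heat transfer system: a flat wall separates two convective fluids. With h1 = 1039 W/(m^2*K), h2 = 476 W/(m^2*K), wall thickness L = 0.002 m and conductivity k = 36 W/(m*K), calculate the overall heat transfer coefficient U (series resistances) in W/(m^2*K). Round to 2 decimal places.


1/U = 1/h1 + L/k + 1/h2
1/U = 1/1039 + 0.002/36 + 1/476
1/U = 0.0009624639 + 5.55556e-05 + 0.0021008403
1/U = 0.0031188598
U = 320.63 W/(m^2*K)


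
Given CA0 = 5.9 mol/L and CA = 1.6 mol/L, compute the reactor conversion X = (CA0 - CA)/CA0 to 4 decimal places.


X = (CA0 - CA) / CA0
X = (5.9 - 1.6) / 5.9
X = 4.3 / 5.9
X = 0.7288


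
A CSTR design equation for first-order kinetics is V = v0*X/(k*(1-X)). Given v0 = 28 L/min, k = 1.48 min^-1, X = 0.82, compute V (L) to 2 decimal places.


V = v0 * X / (k * (1 - X))
V = 28 * 0.82 / (1.48 * (1 - 0.82))
V = 22.96 / (1.48 * 0.18)
V = 22.96 / 0.2664
V = 86.19 L


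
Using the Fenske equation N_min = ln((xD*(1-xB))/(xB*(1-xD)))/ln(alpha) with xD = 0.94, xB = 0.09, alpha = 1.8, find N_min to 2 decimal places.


N_min = ln((xD*(1-xB))/(xB*(1-xD))) / ln(alpha)
Numerator inside ln: 0.8554 / 0.0054 = 158.407407
ln(158.407407) = 5.06517
ln(alpha) = ln(1.8) = 0.587787
N_min = 5.06517 / 0.587787 = 8.62


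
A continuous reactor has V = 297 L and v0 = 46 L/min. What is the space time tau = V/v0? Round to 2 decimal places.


tau = V / v0
tau = 297 / 46
tau = 6.46 min


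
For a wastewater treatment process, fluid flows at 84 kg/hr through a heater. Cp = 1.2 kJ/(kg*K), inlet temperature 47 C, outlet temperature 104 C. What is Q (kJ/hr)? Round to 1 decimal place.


Q = m_dot * Cp * (T2 - T1)
Q = 84 * 1.2 * (104 - 47)
Q = 84 * 1.2 * 57
Q = 5745.6 kJ/hr


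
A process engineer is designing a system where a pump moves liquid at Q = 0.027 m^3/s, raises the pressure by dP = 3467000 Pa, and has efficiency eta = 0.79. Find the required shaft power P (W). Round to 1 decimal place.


P = Q * dP / eta
P = 0.027 * 3467000 / 0.79
P = 93609.0 / 0.79
P = 118492.4 W


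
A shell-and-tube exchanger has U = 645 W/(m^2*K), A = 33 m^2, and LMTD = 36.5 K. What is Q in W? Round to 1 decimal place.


Q = U * A * LMTD
Q = 645 * 33 * 36.5
Q = 776902.5 W


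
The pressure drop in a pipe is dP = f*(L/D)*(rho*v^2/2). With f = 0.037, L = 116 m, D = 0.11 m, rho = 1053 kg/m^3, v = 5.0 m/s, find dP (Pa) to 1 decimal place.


dP = f * (L/D) * (rho*v^2/2)
dP = 0.037 * (116/0.11) * (1053*5.0^2/2)
L/D = 1054.54545455
rho*v^2/2 = 1053*25.0/2 = 13162.5
dP = 0.037 * 1054.54545455 * 13162.5
dP = 513576.8 Pa


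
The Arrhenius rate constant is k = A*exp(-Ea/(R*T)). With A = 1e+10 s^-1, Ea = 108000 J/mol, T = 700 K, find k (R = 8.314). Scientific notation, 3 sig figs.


k = A * exp(-Ea/(R*T))
k = 1e+10 * exp(-108000 / (8.314 * 700))
k = 1e+10 * exp(-18.557339)
k = 8.72e+01


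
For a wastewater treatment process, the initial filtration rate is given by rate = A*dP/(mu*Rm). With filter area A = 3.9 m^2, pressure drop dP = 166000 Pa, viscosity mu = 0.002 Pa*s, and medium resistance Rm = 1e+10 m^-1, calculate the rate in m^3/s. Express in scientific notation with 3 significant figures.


rate = A * dP / (mu * Rm)
rate = 3.9 * 166000 / (0.002 * 1e+10)
rate = 647400.0 / 2.000e+07
rate = 3.24e-02 m^3/s


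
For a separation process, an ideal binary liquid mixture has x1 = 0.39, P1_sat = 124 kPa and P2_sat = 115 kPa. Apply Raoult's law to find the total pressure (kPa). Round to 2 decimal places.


P = x1*P1_sat + x2*P2_sat
x2 = 1 - x1 = 1 - 0.39 = 0.61
P = 0.39*124 + 0.61*115
P = 48.36 + 70.15
P = 118.51 kPa


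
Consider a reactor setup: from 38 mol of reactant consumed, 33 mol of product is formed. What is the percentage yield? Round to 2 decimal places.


Yield = (moles product / moles consumed) * 100%
Yield = (33 / 38) * 100
Yield = 0.8684 * 100
Yield = 86.84%


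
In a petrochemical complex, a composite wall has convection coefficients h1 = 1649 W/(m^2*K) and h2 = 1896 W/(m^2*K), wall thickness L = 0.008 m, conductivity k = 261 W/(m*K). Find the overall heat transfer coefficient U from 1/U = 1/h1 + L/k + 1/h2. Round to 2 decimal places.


1/U = 1/h1 + L/k + 1/h2
1/U = 1/1649 + 0.008/261 + 1/1896
1/U = 0.0006064281 + 3.06513e-05 + 0.0005274262
1/U = 0.0011645056
U = 858.73 W/(m^2*K)


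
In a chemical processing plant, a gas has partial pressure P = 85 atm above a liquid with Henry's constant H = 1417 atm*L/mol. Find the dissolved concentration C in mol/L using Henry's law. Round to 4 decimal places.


C = P / H
C = 85 / 1417
C = 0.0600 mol/L


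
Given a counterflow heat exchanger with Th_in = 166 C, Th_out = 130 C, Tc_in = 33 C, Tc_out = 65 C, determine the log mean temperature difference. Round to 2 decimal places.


dT1 = Th_in - Tc_out = 166 - 65 = 101
dT2 = Th_out - Tc_in = 130 - 33 = 97
LMTD = (dT1 - dT2) / ln(dT1/dT2)
LMTD = (101 - 97) / ln(101/97)
LMTD = 98.99 K


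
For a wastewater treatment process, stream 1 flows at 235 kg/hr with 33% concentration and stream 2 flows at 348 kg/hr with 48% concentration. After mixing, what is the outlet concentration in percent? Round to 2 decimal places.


Mass balance on solute: F1*x1 + F2*x2 = F3*x3
F3 = F1 + F2 = 235 + 348 = 583 kg/hr
x3 = (F1*x1 + F2*x2)/F3
x3 = (235*0.33 + 348*0.48) / 583
x3 = 41.95%


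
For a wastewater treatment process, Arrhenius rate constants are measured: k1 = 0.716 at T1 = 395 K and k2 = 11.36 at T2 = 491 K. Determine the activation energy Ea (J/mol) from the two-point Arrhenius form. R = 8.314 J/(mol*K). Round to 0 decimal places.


Ea = R * ln(k2/k1) / (1/T1 - 1/T2)
ln(k2/k1) = ln(11.36/0.716) = 2.7641735
1/T1 - 1/T2 = 1/395 - 1/491 = 0.000494985692
Ea = 8.314 * 2.7641735 / 0.000494985692
Ea = 46428 J/mol


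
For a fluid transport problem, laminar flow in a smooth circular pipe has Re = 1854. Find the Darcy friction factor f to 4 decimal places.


f = 64 / Re
f = 64 / 1854
f = 0.0345


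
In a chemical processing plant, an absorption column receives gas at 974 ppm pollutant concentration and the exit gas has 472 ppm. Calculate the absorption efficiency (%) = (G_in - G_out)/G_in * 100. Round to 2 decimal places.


Efficiency = (G_in - G_out) / G_in * 100%
Efficiency = (974 - 472) / 974 * 100
Efficiency = 502 / 974 * 100
Efficiency = 51.54%


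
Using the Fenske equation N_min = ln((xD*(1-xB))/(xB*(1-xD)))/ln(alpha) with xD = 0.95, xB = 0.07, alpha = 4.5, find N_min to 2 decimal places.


N_min = ln((xD*(1-xB))/(xB*(1-xD))) / ln(alpha)
Numerator inside ln: 0.8835 / 0.0035 = 252.428571
ln(252.428571) = 5.531128
ln(alpha) = ln(4.5) = 1.504077
N_min = 5.531128 / 1.504077 = 3.68


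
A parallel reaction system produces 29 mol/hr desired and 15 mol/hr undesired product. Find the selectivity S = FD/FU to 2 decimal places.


S = desired product rate / undesired product rate
S = 29 / 15
S = 1.93


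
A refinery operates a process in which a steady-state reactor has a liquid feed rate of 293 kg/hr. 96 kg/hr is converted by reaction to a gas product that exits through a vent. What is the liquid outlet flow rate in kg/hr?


Steady-state mass balance on the main outlet: F_out = F_in - F_removed
F_out = 293 - 96
F_out = 197 kg/hr


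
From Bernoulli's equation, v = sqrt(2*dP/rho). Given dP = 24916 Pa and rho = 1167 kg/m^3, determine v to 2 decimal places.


v = sqrt(2*dP/rho)
v = sqrt(2*24916/1167)
v = sqrt(42.700943)
v = 6.53 m/s


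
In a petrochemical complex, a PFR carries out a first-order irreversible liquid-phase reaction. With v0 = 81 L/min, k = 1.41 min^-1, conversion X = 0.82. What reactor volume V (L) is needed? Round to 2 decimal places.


V = (v0/k) * ln(1/(1-X))
V = (81/1.41) * ln(1/(1-0.82))
V = 57.446809 * ln(5.555556)
V = 57.446809 * 1.714799
V = 98.51 L


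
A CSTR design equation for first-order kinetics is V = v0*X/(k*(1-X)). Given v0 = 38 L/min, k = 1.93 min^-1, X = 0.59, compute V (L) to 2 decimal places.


V = v0 * X / (k * (1 - X))
V = 38 * 0.59 / (1.93 * (1 - 0.59))
V = 22.42 / (1.93 * 0.41)
V = 22.42 / 0.7913
V = 28.33 L


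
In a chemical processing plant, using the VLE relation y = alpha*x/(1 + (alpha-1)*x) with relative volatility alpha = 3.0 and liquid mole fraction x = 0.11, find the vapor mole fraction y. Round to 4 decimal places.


y = alpha*x / (1 + (alpha-1)*x)
y = 3.0*0.11 / (1 + (3.0-1)*0.11)
y = 0.33 / (1 + 0.22)
y = 0.33 / 1.22
y = 0.2705


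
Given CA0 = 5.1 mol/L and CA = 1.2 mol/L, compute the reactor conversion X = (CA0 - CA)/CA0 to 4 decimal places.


X = (CA0 - CA) / CA0
X = (5.1 - 1.2) / 5.1
X = 3.9 / 5.1
X = 0.7647


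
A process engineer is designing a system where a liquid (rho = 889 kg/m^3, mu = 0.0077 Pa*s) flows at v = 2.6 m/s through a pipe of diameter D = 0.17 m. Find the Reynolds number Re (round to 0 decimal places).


Re = rho * v * D / mu
Re = 889 * 2.6 * 0.17 / 0.0077
Re = 392.938 / 0.0077
Re = 51031


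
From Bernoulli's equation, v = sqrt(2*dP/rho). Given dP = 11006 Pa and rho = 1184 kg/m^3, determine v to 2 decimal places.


v = sqrt(2*dP/rho)
v = sqrt(2*11006/1184)
v = sqrt(18.591216)
v = 4.31 m/s


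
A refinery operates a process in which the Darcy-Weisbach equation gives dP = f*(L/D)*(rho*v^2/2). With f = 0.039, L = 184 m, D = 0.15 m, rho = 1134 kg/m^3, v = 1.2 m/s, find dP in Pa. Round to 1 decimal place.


dP = f * (L/D) * (rho*v^2/2)
dP = 0.039 * (184/0.15) * (1134*1.2^2/2)
L/D = 1226.66666667
rho*v^2/2 = 1134*1.44/2 = 816.48
dP = 0.039 * 1226.66666667 * 816.48
dP = 39060.4 Pa


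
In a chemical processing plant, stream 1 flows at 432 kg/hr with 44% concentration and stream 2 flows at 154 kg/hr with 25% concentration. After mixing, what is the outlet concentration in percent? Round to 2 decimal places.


Mass balance on solute: F1*x1 + F2*x2 = F3*x3
F3 = F1 + F2 = 432 + 154 = 586 kg/hr
x3 = (F1*x1 + F2*x2)/F3
x3 = (432*0.44 + 154*0.25) / 586
x3 = 39.01%


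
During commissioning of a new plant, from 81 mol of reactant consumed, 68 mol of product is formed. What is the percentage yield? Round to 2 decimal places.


Yield = (moles product / moles consumed) * 100%
Yield = (68 / 81) * 100
Yield = 0.8395 * 100
Yield = 83.95%


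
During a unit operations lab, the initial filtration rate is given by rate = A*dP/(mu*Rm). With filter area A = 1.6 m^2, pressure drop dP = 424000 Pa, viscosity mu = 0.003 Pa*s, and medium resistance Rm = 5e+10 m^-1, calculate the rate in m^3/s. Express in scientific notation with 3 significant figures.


rate = A * dP / (mu * Rm)
rate = 1.6 * 424000 / (0.003 * 5e+10)
rate = 678400.0 / 1.500e+08
rate = 4.52e-03 m^3/s


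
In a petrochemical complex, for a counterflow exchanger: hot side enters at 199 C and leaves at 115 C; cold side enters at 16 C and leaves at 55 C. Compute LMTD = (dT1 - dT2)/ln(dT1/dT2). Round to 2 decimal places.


dT1 = Th_in - Tc_out = 199 - 55 = 144
dT2 = Th_out - Tc_in = 115 - 16 = 99
LMTD = (dT1 - dT2) / ln(dT1/dT2)
LMTD = (144 - 99) / ln(144/99)
LMTD = 120.10 K


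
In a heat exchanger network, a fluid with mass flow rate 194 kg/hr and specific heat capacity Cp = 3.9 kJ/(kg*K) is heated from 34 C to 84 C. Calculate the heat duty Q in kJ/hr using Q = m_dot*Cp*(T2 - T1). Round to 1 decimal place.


Q = m_dot * Cp * (T2 - T1)
Q = 194 * 3.9 * (84 - 34)
Q = 194 * 3.9 * 50
Q = 37830.0 kJ/hr


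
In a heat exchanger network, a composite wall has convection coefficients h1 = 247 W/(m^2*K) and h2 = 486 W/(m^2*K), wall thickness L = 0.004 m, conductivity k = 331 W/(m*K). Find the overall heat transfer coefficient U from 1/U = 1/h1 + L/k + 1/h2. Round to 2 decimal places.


1/U = 1/h1 + L/k + 1/h2
1/U = 1/247 + 0.004/331 + 1/486
1/U = 0.004048583 + 1.20846e-05 + 0.0020576132
1/U = 0.0061182808
U = 163.44 W/(m^2*K)


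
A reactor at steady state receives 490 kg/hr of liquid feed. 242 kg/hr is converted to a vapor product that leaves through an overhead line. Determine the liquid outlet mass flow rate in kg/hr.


Steady-state mass balance on the main outlet: F_out = F_in - F_removed
F_out = 490 - 242
F_out = 248 kg/hr


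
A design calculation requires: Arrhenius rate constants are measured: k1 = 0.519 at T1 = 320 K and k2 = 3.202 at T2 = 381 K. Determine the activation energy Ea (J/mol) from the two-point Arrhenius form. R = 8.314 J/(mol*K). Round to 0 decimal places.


Ea = R * ln(k2/k1) / (1/T1 - 1/T2)
ln(k2/k1) = ln(3.202/0.519) = 1.819627
1/T1 - 1/T2 = 1/320 - 1/381 = 0.000500328084
Ea = 8.314 * 1.819627 / 0.000500328084
Ea = 30237 J/mol


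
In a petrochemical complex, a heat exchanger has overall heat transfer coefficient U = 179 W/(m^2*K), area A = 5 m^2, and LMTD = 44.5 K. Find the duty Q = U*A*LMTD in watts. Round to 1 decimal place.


Q = U * A * LMTD
Q = 179 * 5 * 44.5
Q = 39827.5 W
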